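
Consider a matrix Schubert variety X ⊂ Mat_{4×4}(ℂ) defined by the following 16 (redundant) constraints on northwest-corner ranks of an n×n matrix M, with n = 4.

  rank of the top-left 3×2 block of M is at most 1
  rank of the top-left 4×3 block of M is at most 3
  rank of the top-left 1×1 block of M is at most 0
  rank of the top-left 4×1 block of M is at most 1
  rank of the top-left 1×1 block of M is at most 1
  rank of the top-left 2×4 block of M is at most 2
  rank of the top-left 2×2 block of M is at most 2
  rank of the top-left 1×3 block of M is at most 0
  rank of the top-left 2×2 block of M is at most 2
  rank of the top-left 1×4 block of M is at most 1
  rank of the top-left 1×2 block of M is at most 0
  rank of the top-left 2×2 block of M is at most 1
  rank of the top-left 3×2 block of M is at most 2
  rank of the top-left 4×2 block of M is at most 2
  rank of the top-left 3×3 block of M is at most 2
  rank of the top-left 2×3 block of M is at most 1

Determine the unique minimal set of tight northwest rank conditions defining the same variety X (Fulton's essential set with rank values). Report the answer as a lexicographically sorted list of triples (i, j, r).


Computing R[i][j] = min implied NW-rank bound (n=4, 16 conditions):

  0, 0, 0, 1
  1, 1, 1, 2
  1, 1, 2, 3
  1, 2, 3, 4

so w = (4, 1, 3, 2).

Rothe diagram D(w) (4 cells), 2 SE-corners (essential conditions):

[(1, 3, 0), (3, 2, 1)]


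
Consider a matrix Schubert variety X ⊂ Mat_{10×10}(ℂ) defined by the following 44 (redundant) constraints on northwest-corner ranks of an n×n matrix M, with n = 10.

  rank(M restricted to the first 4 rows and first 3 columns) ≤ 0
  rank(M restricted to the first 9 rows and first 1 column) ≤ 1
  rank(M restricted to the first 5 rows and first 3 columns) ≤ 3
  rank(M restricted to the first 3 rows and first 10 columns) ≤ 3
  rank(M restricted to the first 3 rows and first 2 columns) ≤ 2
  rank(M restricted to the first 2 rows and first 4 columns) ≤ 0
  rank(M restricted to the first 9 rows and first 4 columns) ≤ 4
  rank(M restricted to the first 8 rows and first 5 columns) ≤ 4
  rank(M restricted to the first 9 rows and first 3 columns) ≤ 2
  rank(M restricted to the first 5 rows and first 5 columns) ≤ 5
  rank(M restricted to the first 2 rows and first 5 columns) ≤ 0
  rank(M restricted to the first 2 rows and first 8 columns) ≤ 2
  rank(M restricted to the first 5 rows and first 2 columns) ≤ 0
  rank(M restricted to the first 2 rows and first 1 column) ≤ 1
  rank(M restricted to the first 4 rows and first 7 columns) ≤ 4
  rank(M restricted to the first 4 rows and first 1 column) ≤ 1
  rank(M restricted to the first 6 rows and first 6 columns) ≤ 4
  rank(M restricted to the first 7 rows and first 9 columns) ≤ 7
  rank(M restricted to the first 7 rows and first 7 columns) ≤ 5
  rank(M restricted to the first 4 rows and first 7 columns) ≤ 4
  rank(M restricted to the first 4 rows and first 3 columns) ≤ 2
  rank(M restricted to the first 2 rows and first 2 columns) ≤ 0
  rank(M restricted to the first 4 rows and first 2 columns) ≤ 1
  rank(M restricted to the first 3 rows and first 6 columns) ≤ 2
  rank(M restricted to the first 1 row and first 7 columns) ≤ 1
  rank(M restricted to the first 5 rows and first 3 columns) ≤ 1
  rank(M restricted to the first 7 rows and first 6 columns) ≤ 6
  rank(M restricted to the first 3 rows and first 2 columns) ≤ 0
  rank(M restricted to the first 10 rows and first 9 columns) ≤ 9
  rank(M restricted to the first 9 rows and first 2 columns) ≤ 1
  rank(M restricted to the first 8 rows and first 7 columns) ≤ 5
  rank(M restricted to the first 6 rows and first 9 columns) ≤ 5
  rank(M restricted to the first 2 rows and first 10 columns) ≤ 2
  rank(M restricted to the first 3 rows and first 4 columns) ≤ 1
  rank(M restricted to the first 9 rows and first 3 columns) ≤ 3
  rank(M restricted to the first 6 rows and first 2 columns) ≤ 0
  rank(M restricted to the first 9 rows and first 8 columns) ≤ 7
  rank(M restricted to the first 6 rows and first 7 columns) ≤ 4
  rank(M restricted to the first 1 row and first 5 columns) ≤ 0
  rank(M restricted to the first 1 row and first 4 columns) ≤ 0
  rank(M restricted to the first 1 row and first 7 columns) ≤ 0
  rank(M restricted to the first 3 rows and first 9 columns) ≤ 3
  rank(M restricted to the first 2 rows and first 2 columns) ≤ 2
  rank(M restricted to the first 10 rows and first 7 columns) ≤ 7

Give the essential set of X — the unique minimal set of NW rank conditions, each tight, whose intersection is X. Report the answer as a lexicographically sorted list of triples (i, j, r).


Propagating the 44 rank bounds to every northwest block:

  0 0 0 0 0 0 0 1 1 1
  0 0 0 0 0 1 1 2 2 2
  0 0 0 1 1 2 2 3 3 3
  0 0 0 1 2 3 3 4 4 4
  0 0 1 2 3 4 4 5 5 5
  0 0 1 2 3 4 4 5 5 6
  1 1 2 3 4 5 5 6 6 7
  1 1 2 3 4 5 5 6 7 8
  1 1 2 3 4 5 6 7 8 9
  1 2 3 4 5 6 7 8 9 10

so w = (8, 6, 4, 5, 3, 10, 1, 9, 7, 2).

ℓ(w)=27; the 8 essential cells (i,j,r):

[(1, 7, 0), (2, 5, 0), (4, 3, 0), (6, 2, 0), (6, 7, 4), (6, 9, 5), (8, 7, 5), (9, 2, 1)]


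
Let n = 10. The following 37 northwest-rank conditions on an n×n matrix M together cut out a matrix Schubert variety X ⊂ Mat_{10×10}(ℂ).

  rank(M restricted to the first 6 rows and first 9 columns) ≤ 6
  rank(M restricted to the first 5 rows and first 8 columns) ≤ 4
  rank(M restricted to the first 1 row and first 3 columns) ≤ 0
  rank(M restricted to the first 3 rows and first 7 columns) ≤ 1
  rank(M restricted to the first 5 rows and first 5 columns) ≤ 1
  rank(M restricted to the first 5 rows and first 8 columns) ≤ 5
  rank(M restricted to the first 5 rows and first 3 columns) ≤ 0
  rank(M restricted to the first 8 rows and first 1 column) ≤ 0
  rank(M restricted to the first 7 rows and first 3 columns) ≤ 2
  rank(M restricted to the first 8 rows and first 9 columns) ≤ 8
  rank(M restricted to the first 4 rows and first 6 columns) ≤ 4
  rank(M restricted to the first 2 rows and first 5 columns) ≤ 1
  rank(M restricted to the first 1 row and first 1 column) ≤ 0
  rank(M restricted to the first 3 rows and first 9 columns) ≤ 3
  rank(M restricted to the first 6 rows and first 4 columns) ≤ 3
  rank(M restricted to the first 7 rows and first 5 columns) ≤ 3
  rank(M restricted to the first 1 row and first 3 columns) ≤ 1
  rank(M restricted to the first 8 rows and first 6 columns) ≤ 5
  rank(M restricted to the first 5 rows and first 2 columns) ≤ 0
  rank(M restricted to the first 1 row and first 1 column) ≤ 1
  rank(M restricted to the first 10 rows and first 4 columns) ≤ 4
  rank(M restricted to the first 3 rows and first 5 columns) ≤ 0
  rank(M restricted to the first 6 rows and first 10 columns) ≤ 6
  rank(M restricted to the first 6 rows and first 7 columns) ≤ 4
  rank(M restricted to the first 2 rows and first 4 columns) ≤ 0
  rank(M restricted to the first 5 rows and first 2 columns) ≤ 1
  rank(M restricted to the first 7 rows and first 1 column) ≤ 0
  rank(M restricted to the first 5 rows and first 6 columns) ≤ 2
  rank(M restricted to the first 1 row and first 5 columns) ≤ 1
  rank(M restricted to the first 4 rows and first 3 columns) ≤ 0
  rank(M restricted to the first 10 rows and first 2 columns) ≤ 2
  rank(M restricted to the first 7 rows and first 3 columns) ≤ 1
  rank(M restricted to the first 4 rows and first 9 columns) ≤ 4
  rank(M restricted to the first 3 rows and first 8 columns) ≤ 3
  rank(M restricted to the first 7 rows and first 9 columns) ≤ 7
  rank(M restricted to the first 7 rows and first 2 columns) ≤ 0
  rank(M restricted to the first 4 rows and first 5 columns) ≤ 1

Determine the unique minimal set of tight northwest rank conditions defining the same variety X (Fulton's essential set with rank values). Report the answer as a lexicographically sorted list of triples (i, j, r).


Computing R[i][j] = min implied NW-rank bound (n=10, 37 conditions):

  R[1]: 0, 0, 0, 0, 0, 1, 1, 1, 1, 1
  R[2]: 0, 0, 0, 0, 0, 1, 1, 2, 2, 2
  R[3]: 0, 0, 0, 0, 0, 1, 1, 2, 3, 3
  R[4]: 0, 0, 0, 1, 1, 2, 2, 3, 4, 4
  R[5]: 0, 0, 0, 1, 1, 2, 3, 4, 5, 5
  R[6]: 0, 0, 1, 2, 2, 3, 4, 5, 6, 6
  R[7]: 0, 0, 1, 2, 3, 4, 5, 6, 7, 7
  R[8]: 0, 1, 2, 3, 4, 5, 6, 7, 8, 8
  R[9]: 1, 2, 3, 4, 5, 6, 7, 8, 9, 9
  R[10]: 1, 2, 3, 4, 5, 6, 7, 8, 9, 10

so w = (6, 8, 9, 4, 7, 3, 5, 2, 1, 10).

6 SE-corners of the 29-cell Rothe diagram give Ess(w):

[(3, 5, 0), (3, 7, 1), (5, 3, 0), (5, 5, 1), (7, 2, 0), (8, 1, 0)]


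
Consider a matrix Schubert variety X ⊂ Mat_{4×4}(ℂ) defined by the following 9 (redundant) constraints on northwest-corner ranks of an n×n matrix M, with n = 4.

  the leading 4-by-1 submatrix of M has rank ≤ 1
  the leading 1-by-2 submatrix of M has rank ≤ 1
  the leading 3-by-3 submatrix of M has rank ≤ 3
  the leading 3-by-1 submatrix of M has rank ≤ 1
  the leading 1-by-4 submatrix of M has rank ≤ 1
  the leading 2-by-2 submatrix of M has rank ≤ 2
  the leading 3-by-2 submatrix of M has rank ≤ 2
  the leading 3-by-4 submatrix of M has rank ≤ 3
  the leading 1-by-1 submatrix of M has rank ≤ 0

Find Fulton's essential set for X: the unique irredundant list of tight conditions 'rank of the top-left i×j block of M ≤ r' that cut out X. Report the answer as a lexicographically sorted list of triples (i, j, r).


Computing R[i][j] = min implied NW-rank bound (n=4, 9 conditions):

  R[1]: 0  1  1  1
  R[2]: 1  2  2  2
  R[3]: 1  2  3  3
  R[4]: 1  2  3  4

so w = (2, 1, 3, 4).

|D(w)|=1, |Ess(w)|=1:

[(1, 1, 0)]


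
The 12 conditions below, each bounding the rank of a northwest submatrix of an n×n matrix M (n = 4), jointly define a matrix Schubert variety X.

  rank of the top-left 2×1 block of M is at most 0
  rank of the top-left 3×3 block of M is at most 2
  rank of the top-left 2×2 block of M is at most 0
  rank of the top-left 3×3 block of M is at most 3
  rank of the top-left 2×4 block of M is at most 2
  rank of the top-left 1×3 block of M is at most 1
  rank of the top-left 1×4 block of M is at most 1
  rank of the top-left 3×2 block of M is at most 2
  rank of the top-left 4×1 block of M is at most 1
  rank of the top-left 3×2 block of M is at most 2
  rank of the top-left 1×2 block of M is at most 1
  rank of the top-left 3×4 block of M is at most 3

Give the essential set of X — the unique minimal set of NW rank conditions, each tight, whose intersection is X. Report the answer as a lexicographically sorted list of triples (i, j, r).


Rank table r_w(4×4) implied by the 12 constraints:

  i=1: 0  0  1  1
  i=2: 0  0  1  2
  i=3: 1  1  2  3
  i=4: 1  2  3  4

giving w = (3, 4, 1, 2) via Δ²R.

1 SE-corner of the 4-cell Rothe diagram gives Ess(w):

[(2, 2, 0)]


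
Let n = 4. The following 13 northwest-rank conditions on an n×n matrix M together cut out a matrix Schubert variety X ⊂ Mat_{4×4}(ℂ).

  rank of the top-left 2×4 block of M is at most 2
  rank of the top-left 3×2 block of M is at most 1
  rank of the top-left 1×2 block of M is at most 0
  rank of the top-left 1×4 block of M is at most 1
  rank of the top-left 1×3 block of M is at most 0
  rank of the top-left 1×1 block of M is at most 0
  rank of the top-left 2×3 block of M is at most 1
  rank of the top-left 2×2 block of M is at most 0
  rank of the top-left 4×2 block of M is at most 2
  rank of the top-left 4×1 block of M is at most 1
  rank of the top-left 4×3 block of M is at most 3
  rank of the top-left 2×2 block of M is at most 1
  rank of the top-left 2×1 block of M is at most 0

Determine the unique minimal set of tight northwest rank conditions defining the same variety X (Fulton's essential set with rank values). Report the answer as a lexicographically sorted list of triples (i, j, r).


Reconstructing r_w from the 13 given conditions:

  R[1]: 0, 0, 0, 1
  R[2]: 0, 0, 1, 2
  R[3]: 1, 1, 2, 3
  R[4]: 1, 2, 3, 4

the unique w with this rank table is (4, 3, 1, 2).

|D(w)|=5, |Ess(w)|=2:

[(1, 3, 0), (2, 2, 0)]


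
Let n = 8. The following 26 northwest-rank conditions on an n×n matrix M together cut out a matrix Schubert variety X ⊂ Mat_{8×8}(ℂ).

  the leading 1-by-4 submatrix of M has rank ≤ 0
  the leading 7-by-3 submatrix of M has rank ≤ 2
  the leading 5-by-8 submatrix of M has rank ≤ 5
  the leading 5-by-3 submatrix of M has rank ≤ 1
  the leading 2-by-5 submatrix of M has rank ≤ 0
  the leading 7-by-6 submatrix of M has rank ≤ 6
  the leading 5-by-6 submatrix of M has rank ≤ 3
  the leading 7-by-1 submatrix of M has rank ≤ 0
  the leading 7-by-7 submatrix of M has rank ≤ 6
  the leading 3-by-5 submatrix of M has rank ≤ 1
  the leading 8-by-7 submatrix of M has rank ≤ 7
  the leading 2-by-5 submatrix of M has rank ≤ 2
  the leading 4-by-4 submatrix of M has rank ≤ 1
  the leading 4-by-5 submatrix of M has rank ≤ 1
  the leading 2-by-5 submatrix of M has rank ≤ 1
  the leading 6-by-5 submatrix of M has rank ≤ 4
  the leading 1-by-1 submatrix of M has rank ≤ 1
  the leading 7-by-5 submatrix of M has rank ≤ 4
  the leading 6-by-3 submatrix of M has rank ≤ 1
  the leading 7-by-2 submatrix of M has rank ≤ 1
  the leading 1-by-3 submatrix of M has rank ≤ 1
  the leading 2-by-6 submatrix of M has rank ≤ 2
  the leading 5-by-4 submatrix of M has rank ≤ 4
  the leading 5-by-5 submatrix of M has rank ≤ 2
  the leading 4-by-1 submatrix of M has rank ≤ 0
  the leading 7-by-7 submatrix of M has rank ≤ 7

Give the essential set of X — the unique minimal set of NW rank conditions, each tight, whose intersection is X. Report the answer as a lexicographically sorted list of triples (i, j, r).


Propagating the 26 rank bounds to every northwest block:

  i=1: 0 | 0 | 0 | 0 | 0 | 1 | 1 | 1
  i=2: 0 | 0 | 0 | 0 | 0 | 1 | 2 | 2
  i=3: 0 | 1 | 1 | 1 | 1 | 2 | 3 | 3
  i=4: 0 | 1 | 1 | 1 | 1 | 2 | 3 | 4
  i=5: 0 | 1 | 1 | 2 | 2 | 3 | 4 | 5
  i=6: 0 | 1 | 1 | 2 | 3 | 4 | 5 | 6
  i=7: 0 | 1 | 2 | 3 | 4 | 5 | 6 | 7
  i=8: 1 | 2 | 3 | 4 | 5 | 6 | 7 | 8

reading off 1-entries of Δ²R: w = (6, 7, 2, 8, 4, 5, 3, 1).

|D(w)|=20, |Ess(w)|=4:

[(2, 5, 0), (4, 5, 1), (6, 3, 1), (7, 1, 0)]


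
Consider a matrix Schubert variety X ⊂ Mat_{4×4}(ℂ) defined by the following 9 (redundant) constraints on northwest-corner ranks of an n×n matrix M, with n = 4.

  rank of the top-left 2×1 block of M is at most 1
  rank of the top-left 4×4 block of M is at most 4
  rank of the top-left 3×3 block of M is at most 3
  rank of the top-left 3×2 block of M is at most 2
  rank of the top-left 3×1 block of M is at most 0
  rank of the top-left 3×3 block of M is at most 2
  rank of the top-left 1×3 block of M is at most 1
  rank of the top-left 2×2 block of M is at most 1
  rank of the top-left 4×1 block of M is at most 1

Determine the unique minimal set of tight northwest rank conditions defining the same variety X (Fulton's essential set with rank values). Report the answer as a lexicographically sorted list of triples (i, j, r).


The tightest implied rank at each (i,j), from the 9 conditions:

  row 1: 0 | 1 | 1 | 1
  row 2: 0 | 1 | 2 | 2
  row 3: 0 | 1 | 2 | 3
  row 4: 1 | 2 | 3 | 4

giving w = (2, 3, 4, 1) via Δ²R.

Fulton essential set (1 of the 3 Rothe cells):

[(3, 1, 0)]


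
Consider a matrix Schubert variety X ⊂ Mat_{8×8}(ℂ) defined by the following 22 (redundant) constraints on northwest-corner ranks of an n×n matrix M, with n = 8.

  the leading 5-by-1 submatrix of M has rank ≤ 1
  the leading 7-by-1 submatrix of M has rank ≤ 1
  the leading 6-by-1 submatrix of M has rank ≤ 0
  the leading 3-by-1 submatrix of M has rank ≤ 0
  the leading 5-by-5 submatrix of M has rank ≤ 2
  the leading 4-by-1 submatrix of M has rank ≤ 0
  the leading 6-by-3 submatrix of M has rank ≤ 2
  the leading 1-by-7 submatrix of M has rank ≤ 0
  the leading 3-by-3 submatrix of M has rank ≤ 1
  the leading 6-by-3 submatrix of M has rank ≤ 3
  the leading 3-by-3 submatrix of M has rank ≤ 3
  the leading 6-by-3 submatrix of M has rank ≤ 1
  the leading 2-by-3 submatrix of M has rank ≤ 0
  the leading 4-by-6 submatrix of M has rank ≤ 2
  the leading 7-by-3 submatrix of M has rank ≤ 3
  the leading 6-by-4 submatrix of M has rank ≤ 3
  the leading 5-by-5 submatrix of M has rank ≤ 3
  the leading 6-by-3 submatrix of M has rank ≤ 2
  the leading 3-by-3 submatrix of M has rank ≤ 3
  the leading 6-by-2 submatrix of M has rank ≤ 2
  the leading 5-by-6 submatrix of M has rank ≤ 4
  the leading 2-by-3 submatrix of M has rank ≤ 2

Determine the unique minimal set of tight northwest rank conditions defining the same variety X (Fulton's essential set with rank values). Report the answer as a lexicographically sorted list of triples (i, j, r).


Recovering R(i,j) via the rank-extension bound from the 22 conditions:

  i=1: 0 0 0 0 0 0 0 1
  i=2: 0 0 0 1 1 1 1 2
  i=3: 0 1 1 2 2 2 2 3
  i=4: 0 1 1 2 2 2 3 4
  i=5: 0 1 1 2 2 3 4 5
  i=6: 0 1 1 2 3 4 5 6
  i=7: 1 2 2 3 4 5 6 7
  i=8: 1 2 3 4 5 6 7 8

hence w(1..8) = (8, 4, 2, 7, 6, 5, 1, 3).

6 SE-corners of the 20-cell Rothe diagram give Ess(w):

[(1, 7, 0), (2, 3, 0), (4, 6, 2), (5, 5, 2), (6, 1, 0), (6, 3, 1)]


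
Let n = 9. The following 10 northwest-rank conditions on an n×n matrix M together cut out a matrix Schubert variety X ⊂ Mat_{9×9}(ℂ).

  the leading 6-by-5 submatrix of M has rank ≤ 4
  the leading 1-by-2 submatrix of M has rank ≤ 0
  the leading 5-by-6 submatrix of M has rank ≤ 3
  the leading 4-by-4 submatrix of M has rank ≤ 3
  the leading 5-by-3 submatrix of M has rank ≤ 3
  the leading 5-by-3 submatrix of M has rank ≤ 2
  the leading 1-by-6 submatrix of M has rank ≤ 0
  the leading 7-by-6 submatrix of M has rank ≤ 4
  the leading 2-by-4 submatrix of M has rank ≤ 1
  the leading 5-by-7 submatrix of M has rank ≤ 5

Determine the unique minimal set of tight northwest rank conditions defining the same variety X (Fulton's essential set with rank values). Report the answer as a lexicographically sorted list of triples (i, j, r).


Reconstructing r_w from the 10 given conditions:

  R[1]: 0  0  0  0  0  0  1  1  1
  R[2]: 1  1  1  1  1  1  2  2  2
  R[3]: 1  2  2  2  2  2  3  3  3
  R[4]: 1  2  2  3  3  3  4  4  4
  R[5]: 1  2  2  3  3  3  4  5  5
  R[6]: 1  2  3  4  4  4  5  6  6
  R[7]: 1  2  3  4  4  4  5  6  7
  R[8]: 1  2  3  4  5  5  6  7  8
  R[9]: 1  2  3  4  5  6  7  8  9

so w = (7, 1, 2, 4, 8, 3, 9, 5, 6).

4 SE-corners of the 12-cell Rothe diagram give Ess(w):

[(1, 6, 0), (5, 3, 2), (5, 6, 3), (7, 6, 4)]


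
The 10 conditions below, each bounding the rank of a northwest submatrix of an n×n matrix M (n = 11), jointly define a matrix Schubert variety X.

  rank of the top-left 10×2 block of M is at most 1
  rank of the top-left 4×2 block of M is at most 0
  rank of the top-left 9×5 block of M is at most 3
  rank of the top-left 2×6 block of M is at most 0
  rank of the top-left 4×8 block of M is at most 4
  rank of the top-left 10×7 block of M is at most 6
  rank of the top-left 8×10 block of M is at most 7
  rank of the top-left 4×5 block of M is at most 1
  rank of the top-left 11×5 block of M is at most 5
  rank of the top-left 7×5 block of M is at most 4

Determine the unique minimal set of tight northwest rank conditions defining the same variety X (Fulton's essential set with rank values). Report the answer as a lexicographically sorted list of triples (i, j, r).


The tightest implied rank at each (i,j), from the 10 conditions:

  0 | 0 | 0 | 0 | 0 | 0 | 1 | 1 | 1 | 1 | 1
  0 | 0 | 0 | 0 | 0 | 0 | 1 | 2 | 2 | 2 | 2
  0 | 0 | 1 | 1 | 1 | 1 | 2 | 3 | 3 | 3 | 3
  0 | 0 | 1 | 1 | 1 | 2 | 3 | 4 | 4 | 4 | 4
  1 | 1 | 2 | 2 | 2 | 3 | 4 | 5 | 5 | 5 | 5
  1 | 1 | 2 | 3 | 3 | 4 | 5 | 6 | 6 | 6 | 6
  1 | 1 | 2 | 3 | 3 | 4 | 5 | 6 | 7 | 7 | 7
  1 | 1 | 2 | 3 | 3 | 4 | 5 | 6 | 7 | 7 | 8
  1 | 1 | 2 | 3 | 3 | 4 | 5 | 6 | 7 | 8 | 9
  1 | 1 | 2 | 3 | 4 | 5 | 6 | 7 | 8 | 9 | 10
  1 | 2 | 3 | 4 | 5 | 6 | 7 | 8 | 9 | 10 | 11

the unique w with this rank table is (7, 8, 3, 6, 1, 4, 9, 11, 10, 5, 2).

ℓ(w)=27; the 6 essential cells (i,j,r):

[(2, 6, 0), (4, 2, 0), (4, 5, 1), (8, 10, 7), (9, 5, 3), (10, 2, 1)]


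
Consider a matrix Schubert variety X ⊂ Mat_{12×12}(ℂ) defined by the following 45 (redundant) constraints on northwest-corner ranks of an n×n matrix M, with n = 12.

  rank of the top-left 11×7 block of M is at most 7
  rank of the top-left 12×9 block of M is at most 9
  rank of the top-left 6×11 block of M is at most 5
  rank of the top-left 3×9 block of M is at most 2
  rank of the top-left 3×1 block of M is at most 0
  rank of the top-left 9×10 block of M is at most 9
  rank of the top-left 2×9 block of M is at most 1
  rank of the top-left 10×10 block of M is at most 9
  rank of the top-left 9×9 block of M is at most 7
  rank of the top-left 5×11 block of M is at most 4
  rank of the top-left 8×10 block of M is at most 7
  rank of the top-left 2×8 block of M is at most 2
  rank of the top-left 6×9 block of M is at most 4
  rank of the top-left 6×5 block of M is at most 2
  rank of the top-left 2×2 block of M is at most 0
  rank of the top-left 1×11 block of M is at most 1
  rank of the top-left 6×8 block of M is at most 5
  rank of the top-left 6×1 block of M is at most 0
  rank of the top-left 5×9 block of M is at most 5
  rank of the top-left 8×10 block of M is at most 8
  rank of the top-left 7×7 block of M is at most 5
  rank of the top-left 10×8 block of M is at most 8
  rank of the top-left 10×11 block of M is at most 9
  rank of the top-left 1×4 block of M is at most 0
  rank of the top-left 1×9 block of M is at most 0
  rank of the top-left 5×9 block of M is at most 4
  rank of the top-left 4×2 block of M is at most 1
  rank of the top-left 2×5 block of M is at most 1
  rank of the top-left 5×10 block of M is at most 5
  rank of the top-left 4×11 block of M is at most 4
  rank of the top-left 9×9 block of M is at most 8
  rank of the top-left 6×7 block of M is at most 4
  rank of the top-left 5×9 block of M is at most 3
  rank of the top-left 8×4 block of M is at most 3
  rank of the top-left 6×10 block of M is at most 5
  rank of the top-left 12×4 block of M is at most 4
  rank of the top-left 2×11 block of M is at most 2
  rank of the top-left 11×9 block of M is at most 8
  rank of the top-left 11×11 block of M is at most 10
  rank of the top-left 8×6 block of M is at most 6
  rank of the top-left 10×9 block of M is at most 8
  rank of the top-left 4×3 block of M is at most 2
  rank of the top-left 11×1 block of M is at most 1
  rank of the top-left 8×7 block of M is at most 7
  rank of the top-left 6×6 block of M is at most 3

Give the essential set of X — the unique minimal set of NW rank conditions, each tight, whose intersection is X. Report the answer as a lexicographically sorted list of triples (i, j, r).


The tightest implied rank at each (i,j), from the 45 conditions:

  R[1]: 0  0  0  0  0  0  0  0  0  1  1  1
  R[2]: 0  0  1  1  1  1  1  1  1  2  2  2
  R[3]: 0  1  2  2  2  2  2  2  2  3  3  3
  R[4]: 0  1  2  2  2  3  3  3  3  4  4  4
  R[5]: 0  1  2  2  2  3  3  3  3  4  4  5
  R[6]: 0  1  2  2  2  3  4  4  4  5  5  6
  R[7]: 1  2  3  3  3  4  5  5  5  6  6  7
  R[8]: 1  2  3  3  4  5  6  6  6  7  7  8
  R[9]: 1  2  3  4  5  6  7  7  7  8  8  9
  R[10]: 1  2  3  4  5  6  7  8  8  9  9  10
  R[11]: 1  2  3  4  5  6  7  8  8  9  10  11
  R[12]: 1  2  3  4  5  6  7  8  9  10  11  12

hence w(1..12) = (10, 3, 2, 6, 12, 7, 1, 5, 4, 8, 11, 9).

D(w) has 27 cells with 8 SE-corners; essential set:

[(1, 9, 0), (2, 2, 0), (5, 9, 3), (5, 11, 4), (6, 1, 0), (6, 5, 2), (8, 4, 3), (11, 9, 8)]


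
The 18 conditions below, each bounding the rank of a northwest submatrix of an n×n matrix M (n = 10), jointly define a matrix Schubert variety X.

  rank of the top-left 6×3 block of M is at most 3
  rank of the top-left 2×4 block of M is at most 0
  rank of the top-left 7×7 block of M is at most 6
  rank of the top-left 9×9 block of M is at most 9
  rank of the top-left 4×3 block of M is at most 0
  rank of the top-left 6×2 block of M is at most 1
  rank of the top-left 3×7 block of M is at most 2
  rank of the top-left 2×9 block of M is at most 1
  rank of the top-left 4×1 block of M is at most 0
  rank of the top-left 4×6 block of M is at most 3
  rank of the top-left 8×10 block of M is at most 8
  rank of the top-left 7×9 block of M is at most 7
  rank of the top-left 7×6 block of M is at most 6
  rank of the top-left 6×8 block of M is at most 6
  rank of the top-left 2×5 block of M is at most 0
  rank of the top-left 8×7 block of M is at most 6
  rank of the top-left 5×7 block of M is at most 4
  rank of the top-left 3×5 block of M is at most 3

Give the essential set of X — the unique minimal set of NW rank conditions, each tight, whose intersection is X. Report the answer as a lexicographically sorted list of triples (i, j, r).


Computing R[i][j] = min implied NW-rank bound (n=10, 18 conditions):

  R[1]: 0 0 0 0 0 1 1 1 1 1
  R[2]: 0 0 0 0 0 1 1 1 1 2
  R[3]: 0 0 0 1 1 2 2 2 2 3
  R[4]: 0 0 0 1 2 3 3 3 3 4
  R[5]: 1 1 1 2 3 4 4 4 4 5
  R[6]: 1 1 2 3 4 5 5 5 5 6
  R[7]: 1 2 3 4 5 6 6 6 6 7
  R[8]: 1 2 3 4 5 6 6 7 7 8
  R[9]: 1 2 3 4 5 6 7 8 8 9
  R[10]: 1 2 3 4 5 6 7 8 9 10

second differences of R give the permutation w = (6, 10, 4, 5, 1, 3, 2, 8, 7, 9).

Fulton essential set (5 of the 21 Rothe cells):

[(2, 5, 0), (2, 9, 1), (4, 3, 0), (6, 2, 1), (8, 7, 6)]


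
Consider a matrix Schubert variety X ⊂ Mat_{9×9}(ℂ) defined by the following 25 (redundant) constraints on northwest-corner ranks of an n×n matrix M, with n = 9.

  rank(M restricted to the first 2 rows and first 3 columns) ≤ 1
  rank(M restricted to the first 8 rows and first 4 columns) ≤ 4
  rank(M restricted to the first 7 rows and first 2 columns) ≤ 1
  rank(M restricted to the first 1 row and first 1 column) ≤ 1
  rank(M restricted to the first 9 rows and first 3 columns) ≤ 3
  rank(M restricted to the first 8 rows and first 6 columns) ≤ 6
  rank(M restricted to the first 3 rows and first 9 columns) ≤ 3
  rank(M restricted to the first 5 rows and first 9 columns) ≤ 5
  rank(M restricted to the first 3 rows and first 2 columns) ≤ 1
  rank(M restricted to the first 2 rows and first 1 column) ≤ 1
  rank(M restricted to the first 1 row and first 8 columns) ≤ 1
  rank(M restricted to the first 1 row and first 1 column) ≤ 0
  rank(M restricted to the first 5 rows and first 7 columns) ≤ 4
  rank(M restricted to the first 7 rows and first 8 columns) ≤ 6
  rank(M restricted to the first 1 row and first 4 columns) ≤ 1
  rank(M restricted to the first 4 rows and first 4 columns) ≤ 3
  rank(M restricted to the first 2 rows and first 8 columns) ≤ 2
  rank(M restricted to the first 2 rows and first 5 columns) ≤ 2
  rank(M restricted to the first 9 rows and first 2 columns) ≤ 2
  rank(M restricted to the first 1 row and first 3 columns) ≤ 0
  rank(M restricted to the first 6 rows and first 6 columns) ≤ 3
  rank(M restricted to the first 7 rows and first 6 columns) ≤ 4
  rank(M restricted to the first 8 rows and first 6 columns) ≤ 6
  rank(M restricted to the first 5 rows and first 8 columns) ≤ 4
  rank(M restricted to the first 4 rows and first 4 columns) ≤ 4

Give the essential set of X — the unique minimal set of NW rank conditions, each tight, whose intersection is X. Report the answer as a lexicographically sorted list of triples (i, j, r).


Reconstructing r_w from the 25 given conditions:

  row 1: 0  0  0  1  1  1  1  1  1
  row 2: 1  1  1  2  2  2  2  2  2
  row 3: 1  1  2  3  3  3  3  3  3
  row 4: 1  1  2  3  3  3  4  4  4
  row 5: 1  1  2  3  3  3  4  4  5
  row 6: 1  1  2  3  3  3  4  5  6
  row 7: 1  1  2  3  4  4  5  6  7
  row 8: 1  2  3  4  5  5  6  7  8
  row 9: 1  2  3  4  5  6  7  8  9

reading off 1-entries of Δ²R: w = (4, 1, 3, 7, 9, 8, 5, 2, 6).

Fulton essential set (4 of the 15 Rothe cells):

[(1, 3, 0), (5, 8, 4), (6, 6, 3), (7, 2, 1)]


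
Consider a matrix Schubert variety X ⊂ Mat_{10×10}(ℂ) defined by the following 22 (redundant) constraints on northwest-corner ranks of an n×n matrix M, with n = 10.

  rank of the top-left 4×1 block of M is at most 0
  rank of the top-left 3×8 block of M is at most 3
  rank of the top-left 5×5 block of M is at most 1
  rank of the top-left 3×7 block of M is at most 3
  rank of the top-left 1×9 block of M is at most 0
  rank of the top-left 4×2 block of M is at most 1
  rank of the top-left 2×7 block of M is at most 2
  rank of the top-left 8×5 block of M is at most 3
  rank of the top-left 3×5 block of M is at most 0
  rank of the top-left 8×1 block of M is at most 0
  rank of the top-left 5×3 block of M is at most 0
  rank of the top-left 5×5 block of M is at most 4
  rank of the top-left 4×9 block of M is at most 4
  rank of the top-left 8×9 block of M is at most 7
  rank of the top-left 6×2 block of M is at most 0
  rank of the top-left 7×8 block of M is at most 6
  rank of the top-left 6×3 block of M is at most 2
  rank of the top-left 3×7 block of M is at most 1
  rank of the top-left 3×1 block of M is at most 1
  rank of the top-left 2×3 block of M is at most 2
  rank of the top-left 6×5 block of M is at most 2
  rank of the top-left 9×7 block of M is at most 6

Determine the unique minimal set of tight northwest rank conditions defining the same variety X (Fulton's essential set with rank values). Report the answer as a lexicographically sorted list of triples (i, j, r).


Reconstructing r_w from the 22 given conditions:

  0 | 0 | 0 | 0 | 0 | 0 | 0 | 0 | 0 | 1
  0 | 0 | 0 | 0 | 0 | 1 | 1 | 1 | 1 | 2
  0 | 0 | 0 | 0 | 0 | 1 | 1 | 2 | 2 | 3
  0 | 0 | 0 | 1 | 1 | 2 | 2 | 3 | 3 | 4
  0 | 0 | 0 | 1 | 1 | 2 | 3 | 4 | 4 | 5
  0 | 0 | 1 | 2 | 2 | 3 | 4 | 5 | 5 | 6
  0 | 1 | 2 | 3 | 3 | 4 | 5 | 6 | 6 | 7
  0 | 1 | 2 | 3 | 3 | 4 | 5 | 6 | 7 | 8
  1 | 2 | 3 | 4 | 4 | 5 | 6 | 7 | 8 | 9
  1 | 2 | 3 | 4 | 5 | 6 | 7 | 8 | 9 | 10

the unique w with this rank table is (10, 6, 8, 4, 7, 3, 2, 9, 1, 5).

Rothe diagram D(w) (32 cells), 8 SE-corners (essential conditions):

[(1, 9, 0), (3, 5, 0), (3, 7, 1), (5, 3, 0), (5, 5, 1), (6, 2, 0), (8, 1, 0), (8, 5, 3)]


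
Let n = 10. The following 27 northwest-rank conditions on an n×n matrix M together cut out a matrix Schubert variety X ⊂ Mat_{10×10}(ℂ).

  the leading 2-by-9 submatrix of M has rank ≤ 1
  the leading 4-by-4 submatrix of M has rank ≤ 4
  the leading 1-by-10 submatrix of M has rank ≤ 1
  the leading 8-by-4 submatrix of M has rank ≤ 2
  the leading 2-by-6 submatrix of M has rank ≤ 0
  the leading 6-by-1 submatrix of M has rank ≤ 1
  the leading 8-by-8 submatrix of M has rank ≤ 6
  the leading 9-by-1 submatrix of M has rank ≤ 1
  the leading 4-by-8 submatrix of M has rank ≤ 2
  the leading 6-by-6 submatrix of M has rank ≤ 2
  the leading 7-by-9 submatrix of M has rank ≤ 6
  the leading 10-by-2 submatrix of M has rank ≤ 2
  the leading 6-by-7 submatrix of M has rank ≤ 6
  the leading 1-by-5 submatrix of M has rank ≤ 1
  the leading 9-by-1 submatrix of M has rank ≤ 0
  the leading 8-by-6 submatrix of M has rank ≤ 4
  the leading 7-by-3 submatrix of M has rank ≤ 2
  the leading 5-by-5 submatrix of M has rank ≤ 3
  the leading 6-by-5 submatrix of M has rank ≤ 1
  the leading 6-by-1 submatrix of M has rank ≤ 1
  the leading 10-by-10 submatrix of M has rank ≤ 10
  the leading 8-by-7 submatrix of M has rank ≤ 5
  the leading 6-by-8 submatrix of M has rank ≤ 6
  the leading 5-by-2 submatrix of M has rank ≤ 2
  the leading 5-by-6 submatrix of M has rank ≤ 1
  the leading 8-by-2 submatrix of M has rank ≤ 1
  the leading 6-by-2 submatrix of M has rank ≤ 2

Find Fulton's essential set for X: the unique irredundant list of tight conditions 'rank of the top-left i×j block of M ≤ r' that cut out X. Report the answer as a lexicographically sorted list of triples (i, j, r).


Computing R[i][j] = min implied NW-rank bound (n=10, 27 conditions):

  i=1: 0 0 0 0 0 0 1 1 1 1
  i=2: 0 0 0 0 0 0 1 1 1 2
  i=3: 0 1 1 1 1 1 2 2 2 3
  i=4: 0 1 1 1 1 1 2 2 3 4
  i=5: 0 1 1 1 1 1 2 3 4 5
  i=6: 0 1 1 1 1 2 3 4 5 6
  i=7: 0 1 2 2 2 3 4 5 6 7
  i=8: 0 1 2 2 3 4 5 6 7 8
  i=9: 0 1 2 3 4 5 6 7 8 9
  i=10: 1 2 3 4 5 6 7 8 9 10

reading off 1-entries of Δ²R: w = (7, 10, 2, 9, 8, 6, 3, 5, 4, 1).

ℓ(w)=34; the 7 essential cells (i,j,r):

[(2, 6, 0), (2, 9, 1), (4, 8, 2), (5, 6, 1), (6, 5, 1), (8, 4, 2), (9, 1, 0)]


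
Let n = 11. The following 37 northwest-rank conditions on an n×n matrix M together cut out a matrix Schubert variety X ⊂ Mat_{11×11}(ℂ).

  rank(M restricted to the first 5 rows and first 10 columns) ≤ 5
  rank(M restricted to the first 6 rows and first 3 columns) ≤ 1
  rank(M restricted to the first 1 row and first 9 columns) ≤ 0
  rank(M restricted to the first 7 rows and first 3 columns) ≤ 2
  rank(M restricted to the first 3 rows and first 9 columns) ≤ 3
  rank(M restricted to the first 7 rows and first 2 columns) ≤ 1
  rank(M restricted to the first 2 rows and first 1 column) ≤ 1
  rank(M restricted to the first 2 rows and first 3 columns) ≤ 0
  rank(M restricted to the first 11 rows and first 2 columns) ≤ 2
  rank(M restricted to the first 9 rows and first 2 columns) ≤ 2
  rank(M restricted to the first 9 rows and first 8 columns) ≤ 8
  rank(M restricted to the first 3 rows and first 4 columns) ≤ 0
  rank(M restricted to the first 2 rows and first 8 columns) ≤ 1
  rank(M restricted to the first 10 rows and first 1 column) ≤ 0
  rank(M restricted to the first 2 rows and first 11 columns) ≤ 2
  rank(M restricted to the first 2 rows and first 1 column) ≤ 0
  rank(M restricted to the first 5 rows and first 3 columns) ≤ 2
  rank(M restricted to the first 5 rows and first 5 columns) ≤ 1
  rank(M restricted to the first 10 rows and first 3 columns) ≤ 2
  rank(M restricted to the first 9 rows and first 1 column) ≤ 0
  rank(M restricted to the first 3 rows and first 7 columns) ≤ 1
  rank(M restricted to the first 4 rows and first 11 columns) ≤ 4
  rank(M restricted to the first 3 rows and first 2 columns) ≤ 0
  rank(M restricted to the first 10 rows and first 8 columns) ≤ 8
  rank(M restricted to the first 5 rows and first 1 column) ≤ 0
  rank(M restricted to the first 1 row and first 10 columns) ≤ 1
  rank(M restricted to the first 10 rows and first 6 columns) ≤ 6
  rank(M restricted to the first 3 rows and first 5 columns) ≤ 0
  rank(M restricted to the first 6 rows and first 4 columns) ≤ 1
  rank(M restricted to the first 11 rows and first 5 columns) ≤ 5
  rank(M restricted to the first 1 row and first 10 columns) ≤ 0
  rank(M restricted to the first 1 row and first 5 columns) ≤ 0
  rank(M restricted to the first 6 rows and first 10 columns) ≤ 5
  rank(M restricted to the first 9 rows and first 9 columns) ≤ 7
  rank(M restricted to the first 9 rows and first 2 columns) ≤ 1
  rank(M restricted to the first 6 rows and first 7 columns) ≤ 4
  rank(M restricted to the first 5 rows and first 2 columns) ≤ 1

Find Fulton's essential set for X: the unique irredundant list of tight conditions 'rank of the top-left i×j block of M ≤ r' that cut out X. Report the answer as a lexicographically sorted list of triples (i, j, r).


Recovering R(i,j) via the rank-extension bound from the 37 conditions:

  row 1: 0  0  0  0  0  0  0  0  0  0  1
  row 2: 0  0  0  0  0  1  1  1  1  1  2
  row 3: 0  0  0  0  0  1  1  2  2  2  3
  row 4: 0  1  1  1  1  2  2  3  3  3  4
  row 5: 0  1  1  1  1  2  3  4  4  4  5
  row 6: 0  1  1  1  2  3  4  5  5  5  6
  row 7: 0  1  2  2  3  4  5  6  6  6  7
  row 8: 0  1  2  3  4  5  6  7  7  7  8
  row 9: 0  1  2  3  4  5  6  7  7  8  9
  row 10: 0  1  2  3  4  5  6  7  8  9  10
  row 11: 1  2  3  4  5  6  7  8  9  10  11

giving w = (11, 6, 8, 2, 7, 5, 3, 4, 10, 9, 1) via Δ²R.

D(w) has 34 cells with 7 SE-corners; essential set:

[(1, 10, 0), (3, 5, 0), (3, 7, 1), (5, 5, 1), (6, 4, 1), (9, 9, 7), (10, 1, 0)]


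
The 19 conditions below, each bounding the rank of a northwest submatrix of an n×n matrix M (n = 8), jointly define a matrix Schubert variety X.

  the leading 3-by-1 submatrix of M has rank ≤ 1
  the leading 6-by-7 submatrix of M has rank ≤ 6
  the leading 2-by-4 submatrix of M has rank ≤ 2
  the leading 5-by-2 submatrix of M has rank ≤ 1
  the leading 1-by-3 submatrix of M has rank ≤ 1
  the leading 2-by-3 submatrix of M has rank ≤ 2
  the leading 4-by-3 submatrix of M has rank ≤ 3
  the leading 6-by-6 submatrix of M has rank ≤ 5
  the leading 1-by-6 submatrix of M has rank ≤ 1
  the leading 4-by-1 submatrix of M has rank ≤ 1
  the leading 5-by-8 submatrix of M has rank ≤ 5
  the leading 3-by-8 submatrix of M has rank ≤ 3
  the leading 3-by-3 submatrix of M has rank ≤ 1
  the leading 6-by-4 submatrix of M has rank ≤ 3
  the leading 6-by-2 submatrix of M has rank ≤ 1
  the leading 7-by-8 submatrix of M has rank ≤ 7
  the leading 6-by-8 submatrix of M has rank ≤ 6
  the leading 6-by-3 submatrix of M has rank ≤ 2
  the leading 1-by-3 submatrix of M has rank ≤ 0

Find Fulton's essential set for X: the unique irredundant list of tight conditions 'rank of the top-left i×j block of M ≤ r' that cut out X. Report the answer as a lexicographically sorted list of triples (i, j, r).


Rank table r_w(8×8) implied by the 19 constraints:

  0  0  0  1  1  1  1  1
  1  1  1  2  2  2  2  2
  1  1  1  2  3  3  3  3
  1  1  2  3  4  4  4  4
  1  1  2  3  4  5  5  5
  1  1  2  3  4  5  6  6
  1  2  3  4  5  6  7  7
  1  2  3  4  5  6  7  8

giving w = (4, 1, 5, 3, 6, 7, 2, 8) via Δ²R.

D(w) has 8 cells with 3 SE-corners; essential set:

[(1, 3, 0), (3, 3, 1), (6, 2, 1)]


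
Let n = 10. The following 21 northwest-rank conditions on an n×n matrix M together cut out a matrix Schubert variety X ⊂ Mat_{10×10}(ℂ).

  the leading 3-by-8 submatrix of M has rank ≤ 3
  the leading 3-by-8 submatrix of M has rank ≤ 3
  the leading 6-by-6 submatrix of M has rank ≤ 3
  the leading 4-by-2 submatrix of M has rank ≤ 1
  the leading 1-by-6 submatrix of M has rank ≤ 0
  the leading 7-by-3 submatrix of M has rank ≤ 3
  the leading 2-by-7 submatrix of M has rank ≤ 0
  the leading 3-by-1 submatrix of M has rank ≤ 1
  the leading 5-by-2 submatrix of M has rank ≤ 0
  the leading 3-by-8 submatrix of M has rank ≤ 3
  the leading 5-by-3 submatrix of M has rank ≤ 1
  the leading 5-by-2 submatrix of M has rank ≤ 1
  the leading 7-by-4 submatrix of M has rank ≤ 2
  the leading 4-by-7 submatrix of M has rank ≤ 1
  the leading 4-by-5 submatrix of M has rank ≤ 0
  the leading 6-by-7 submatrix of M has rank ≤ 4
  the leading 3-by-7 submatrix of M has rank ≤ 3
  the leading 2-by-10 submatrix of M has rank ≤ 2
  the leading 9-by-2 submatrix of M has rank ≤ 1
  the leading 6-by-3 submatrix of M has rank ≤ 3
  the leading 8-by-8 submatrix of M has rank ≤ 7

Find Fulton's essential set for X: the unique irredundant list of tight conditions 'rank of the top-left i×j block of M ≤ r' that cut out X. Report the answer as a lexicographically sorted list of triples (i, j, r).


Reconstructing r_w from the 21 given conditions:

  0, 0, 0, 0, 0, 0, 0, 1, 1, 1
  0, 0, 0, 0, 0, 0, 0, 1, 2, 2
  0, 0, 0, 0, 0, 1, 1, 2, 3, 3
  0, 0, 0, 0, 0, 1, 1, 2, 3, 4
  0, 0, 1, 1, 1, 2, 2, 3, 4, 5
  1, 1, 2, 2, 2, 3, 3, 4, 5, 6
  1, 1, 2, 2, 3, 4, 4, 5, 6, 7
  1, 1, 2, 3, 4, 5, 5, 6, 7, 8
  1, 1, 2, 3, 4, 5, 6, 7, 8, 9
  1, 2, 3, 4, 5, 6, 7, 8, 9, 10

second differences of R give the permutation w = (8, 9, 6, 10, 3, 1, 5, 4, 7, 2).

Fulton essential set (6 of the 31 Rothe cells):

[(2, 7, 0), (4, 5, 0), (4, 7, 1), (5, 2, 0), (7, 4, 2), (9, 2, 1)]


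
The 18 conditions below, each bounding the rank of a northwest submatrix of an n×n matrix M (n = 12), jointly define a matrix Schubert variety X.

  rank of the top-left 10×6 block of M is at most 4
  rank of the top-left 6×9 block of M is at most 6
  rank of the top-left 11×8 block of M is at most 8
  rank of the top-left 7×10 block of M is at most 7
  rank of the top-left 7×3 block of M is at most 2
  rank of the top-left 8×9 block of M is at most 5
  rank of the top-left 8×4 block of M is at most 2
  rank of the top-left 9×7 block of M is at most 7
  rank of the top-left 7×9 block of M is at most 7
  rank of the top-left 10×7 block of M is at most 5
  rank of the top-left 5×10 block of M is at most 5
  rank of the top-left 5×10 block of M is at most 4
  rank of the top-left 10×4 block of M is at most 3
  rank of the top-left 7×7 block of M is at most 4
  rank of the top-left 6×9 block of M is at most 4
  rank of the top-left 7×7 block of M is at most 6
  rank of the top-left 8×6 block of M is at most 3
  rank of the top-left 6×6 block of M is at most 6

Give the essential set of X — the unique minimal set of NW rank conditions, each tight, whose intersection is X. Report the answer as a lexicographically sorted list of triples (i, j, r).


The tightest implied rank at each (i,j), from the 18 conditions:

  i=1: 1 1 1 1 1 1 1 1 1 1 1 1
  i=2: 1 2 2 2 2 2 2 2 2 2 2 2
  i=3: 1 2 2 2 3 3 3 3 3 3 3 3
  i=4: 1 2 2 2 3 3 4 4 4 4 4 4
  i=5: 1 2 2 2 3 3 4 4 4 4 5 5
  i=6: 1 2 2 2 3 3 4 4 4 5 6 6
  i=7: 1 2 2 2 3 3 4 5 5 6 7 7
  i=8: 1 2 2 2 3 3 4 5 5 6 7 8
  i=9: 1 2 3 3 4 4 5 6 6 7 8 9
  i=10: 1 2 3 3 4 4 5 6 7 8 9 10
  i=11: 1 2 3 4 5 5 6 7 8 9 10 11
  i=12: 1 2 3 4 5 6 7 8 9 10 11 12

reading off 1-entries of Δ²R: w = (1, 2, 5, 7, 11, 10, 8, 12, 3, 9, 4, 6).

ℓ(w)=25; the 7 essential cells (i,j,r):

[(5, 10, 4), (6, 9, 4), (8, 4, 2), (8, 6, 3), (8, 9, 5), (10, 4, 3), (10, 6, 4)]
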